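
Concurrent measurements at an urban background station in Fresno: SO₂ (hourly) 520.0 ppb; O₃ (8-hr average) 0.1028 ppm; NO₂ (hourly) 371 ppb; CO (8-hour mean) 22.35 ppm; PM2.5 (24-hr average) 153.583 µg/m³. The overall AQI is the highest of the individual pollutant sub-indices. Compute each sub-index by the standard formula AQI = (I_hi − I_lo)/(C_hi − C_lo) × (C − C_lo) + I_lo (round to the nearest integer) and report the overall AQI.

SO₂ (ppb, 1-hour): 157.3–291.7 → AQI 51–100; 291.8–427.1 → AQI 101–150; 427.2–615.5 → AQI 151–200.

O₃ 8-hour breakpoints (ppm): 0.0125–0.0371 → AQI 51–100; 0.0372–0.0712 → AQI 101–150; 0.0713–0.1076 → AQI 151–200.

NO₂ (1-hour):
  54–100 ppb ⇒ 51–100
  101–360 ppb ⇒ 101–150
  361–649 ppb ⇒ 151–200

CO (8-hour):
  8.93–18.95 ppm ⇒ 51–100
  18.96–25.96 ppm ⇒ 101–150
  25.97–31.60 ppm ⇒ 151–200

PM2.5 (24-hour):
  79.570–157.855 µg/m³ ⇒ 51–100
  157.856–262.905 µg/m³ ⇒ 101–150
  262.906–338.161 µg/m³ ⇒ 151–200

SO₂: 520.0 lies in 427.2–615.5, so I_lo=151, I_hi=200, C_lo=427.2, C_hi=615.5.
(200−151)/(615.5−427.2) × (520.0−427.2) + 151 = 49/188.3 × 92.8 + 151 ≈ 175.15 → 175.
O₃: 0.1028 lies in 0.0713–0.1076, so I_lo=151, I_hi=200, C_lo=0.0713, C_hi=0.1076.
(200−151)/(0.1076−0.0713) × (0.1028−0.0713) + 151 = 49/0.0363 × 0.0315 + 151 ≈ 193.52 → 194.
NO₂: row 361–649 (AQI 151–200). (200−151)·(371−361)/(649−361) + 151 = 49·10/288 + 151 ≈ 152.70 → 153.
CO: 22.35 lies in 18.96–25.96, so I_lo=101, I_hi=150, C_lo=18.96, C_hi=25.96.
(150−101)/(25.96−18.96) × (22.35−18.96) + 101 = 49/7.00 × 3.39 + 101 ≈ 124.73 → 125.
PM2.5: 153.583 lies in 79.570–157.855, so I_lo=51, I_hi=100, C_lo=79.570, C_hi=157.855.
(100−51)/(157.855−79.570) × (153.583−79.570) + 51 = 49/78.285 × 74.013 + 51 ≈ 97.33 → 97.
Sub-indices: SO₂→175, O₃→194, NO₂→153, CO→125, PM2.5→97. Overall AQI = max = 194; dominant pollutant is O₃.
AQI 194: Unhealthy.

194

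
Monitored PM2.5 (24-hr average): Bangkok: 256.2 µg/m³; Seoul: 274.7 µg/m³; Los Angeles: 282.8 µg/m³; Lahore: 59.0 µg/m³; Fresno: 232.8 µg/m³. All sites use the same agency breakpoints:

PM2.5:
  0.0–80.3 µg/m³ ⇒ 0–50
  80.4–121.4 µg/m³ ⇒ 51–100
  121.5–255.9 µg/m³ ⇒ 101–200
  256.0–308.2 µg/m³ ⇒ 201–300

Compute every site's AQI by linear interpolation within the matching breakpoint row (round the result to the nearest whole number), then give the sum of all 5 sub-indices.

909

Bangkok: row 256.0–308.2 (AQI 201–300). (300−201)·(256.2−256.0)/(308.2−256.0) + 201 = 99·0.2/52.2 + 201 ≈ 201.38 → 201.
Seoul 274.7: bracket 256.0–308.2 → index 201–300; slope 99/52.2, offset 18.7.
AQI = 201 + 99/52.2·18.7 ≈ 236.47 ⇒ 236.
Los Angeles: 282.8 ∈ [256.0, 308.2] ↔ index [201, 300].
201 + (282.8−256.0)·(300−201)/(308.2−256.0) = 201 + 26.8·99/52.2 ≈ 251.83, so AQI = 252.
Lahore: 59.0 lies in 0.0–80.3, so I_lo=0, I_hi=50, C_lo=0.0, C_hi=80.3.
(50−0)/(80.3−0.0) × (59.0−0.0) + 0 = 50/80.3 × 59.0 + 0 ≈ 36.74 → 37.
Fresno: 232.8 lies in 121.5–255.9, so I_lo=101, I_hi=200, C_lo=121.5, C_hi=255.9.
(200−101)/(255.9−121.5) × (232.8−121.5) + 101 = 99/134.4 × 111.3 + 101 ≈ 182.98 → 183.
AQIs: Bangkok=201, Seoul=236, Los Angeles=252, Lahore=37, Fresno=183. Sum = 201 + 236 + 252 + 37 + 183 = 909.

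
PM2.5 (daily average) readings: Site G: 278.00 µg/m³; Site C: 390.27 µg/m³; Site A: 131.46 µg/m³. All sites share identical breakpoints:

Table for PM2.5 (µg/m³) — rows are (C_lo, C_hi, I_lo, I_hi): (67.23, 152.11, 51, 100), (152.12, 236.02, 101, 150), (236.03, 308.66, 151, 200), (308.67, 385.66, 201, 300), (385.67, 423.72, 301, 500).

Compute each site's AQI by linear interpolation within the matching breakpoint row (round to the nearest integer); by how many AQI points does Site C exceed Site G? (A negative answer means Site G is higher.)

Site G 278.00: bracket 236.03–308.66 → index 151–200; slope 49/72.63, offset 41.97.
AQI = 151 + 49/72.63·41.97 ≈ 179.32 ⇒ 179.
Site C: 390.27 ∈ [385.67, 423.72] ↔ index [301, 500].
301 + (390.27−385.67)·(500−301)/(423.72−385.67) = 301 + 4.60·199/38.05 ≈ 325.06, so AQI = 325.
Site A: 131.46 lies in 67.23–152.11, so I_lo=51, I_hi=100, C_lo=67.23, C_hi=152.11.
(100−51)/(152.11−67.23) × (131.46−67.23) + 51 = 49/84.88 × 64.23 + 51 ≈ 88.08 → 88.
AQIs: Site G=179, Site C=325, Site A=88. Site C (325) − Site G (179) = 146.

146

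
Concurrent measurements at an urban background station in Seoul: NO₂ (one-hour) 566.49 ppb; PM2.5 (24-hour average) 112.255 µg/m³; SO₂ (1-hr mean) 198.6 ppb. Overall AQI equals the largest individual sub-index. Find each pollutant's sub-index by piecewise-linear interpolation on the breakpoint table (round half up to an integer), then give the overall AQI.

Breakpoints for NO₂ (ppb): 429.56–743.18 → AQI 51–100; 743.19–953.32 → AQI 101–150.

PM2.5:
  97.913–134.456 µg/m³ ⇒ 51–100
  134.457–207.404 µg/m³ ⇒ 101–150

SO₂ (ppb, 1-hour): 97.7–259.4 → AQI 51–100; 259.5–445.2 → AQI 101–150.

82

NO₂: row 429.56–743.18 (AQI 51–100). (100−51)·(566.49−429.56)/(743.18−429.56) + 51 = 49·136.93/313.62 + 51 ≈ 72.39 → 72.
PM2.5: 112.255 ∈ [97.913, 134.456] ↔ index [51, 100].
51 + (112.255−97.913)·(100−51)/(134.456−97.913) = 51 + 14.342·49/36.543 ≈ 70.23, so AQI = 70.
SO₂: 198.6 ∈ [97.7, 259.4] ↔ index [51, 100].
51 + (198.6−97.7)·(100−51)/(259.4−97.7) = 51 + 100.9·49/161.7 ≈ 81.58, so AQI = 82.
Sub-indices: NO₂→72, PM2.5→70, SO₂→82. Overall AQI = max = 82; dominant pollutant is SO₂.
AQI 82: Moderate.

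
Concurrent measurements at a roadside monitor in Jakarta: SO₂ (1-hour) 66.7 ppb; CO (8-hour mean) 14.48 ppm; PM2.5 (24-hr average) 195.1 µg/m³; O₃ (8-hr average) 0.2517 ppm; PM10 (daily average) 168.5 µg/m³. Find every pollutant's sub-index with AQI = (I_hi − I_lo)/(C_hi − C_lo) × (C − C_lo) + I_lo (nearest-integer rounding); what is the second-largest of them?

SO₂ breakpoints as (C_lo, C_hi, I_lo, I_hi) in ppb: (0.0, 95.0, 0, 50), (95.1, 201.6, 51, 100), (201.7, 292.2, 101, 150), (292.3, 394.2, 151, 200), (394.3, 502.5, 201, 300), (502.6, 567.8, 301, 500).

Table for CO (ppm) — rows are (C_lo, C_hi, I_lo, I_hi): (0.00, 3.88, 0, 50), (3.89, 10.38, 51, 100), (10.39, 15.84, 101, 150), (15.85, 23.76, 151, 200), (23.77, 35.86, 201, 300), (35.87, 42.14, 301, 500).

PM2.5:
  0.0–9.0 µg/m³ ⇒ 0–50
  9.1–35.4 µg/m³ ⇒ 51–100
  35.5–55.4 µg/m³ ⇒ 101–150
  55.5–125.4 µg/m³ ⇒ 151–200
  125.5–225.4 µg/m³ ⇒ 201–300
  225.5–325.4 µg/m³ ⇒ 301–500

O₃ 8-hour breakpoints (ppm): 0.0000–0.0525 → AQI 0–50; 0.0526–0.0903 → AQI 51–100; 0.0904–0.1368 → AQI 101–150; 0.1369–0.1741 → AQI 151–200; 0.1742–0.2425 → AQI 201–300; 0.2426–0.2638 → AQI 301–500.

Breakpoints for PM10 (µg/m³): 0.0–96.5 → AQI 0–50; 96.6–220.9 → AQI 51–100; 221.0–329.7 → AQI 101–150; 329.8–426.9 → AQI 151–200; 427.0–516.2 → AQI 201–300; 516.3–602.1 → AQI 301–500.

270

SO₂: 66.7 ∈ [0.0, 95.0] ↔ index [0, 50].
0 + (66.7−0.0)·(50−0)/(95.0−0.0) = 0 + 66.7·50/95.0 ≈ 35.11, so AQI = 35.
CO: 14.48 ∈ [10.39, 15.84] ↔ index [101, 150].
101 + (14.48−10.39)·(150−101)/(15.84−10.39) = 101 + 4.09·49/5.45 ≈ 137.77, so AQI = 138.
PM2.5: row 125.5–225.4 (AQI 201–300). (300−201)·(195.1−125.5)/(225.4−125.5) + 201 = 99·69.6/99.9 + 201 ≈ 269.97 → 270.
O₃: 0.2517 lies in 0.2426–0.2638, so I_lo=301, I_hi=500, C_lo=0.2426, C_hi=0.2638.
(500−301)/(0.2638−0.2426) × (0.2517−0.2426) + 301 = 199/0.0212 × 0.0091 + 301 ≈ 386.42 → 386.
PM10: 168.5 ∈ [96.6, 220.9] ↔ index [51, 100].
51 + (168.5−96.6)·(100−51)/(220.9−96.6) = 51 + 71.9·49/124.3 ≈ 79.34, so AQI = 79.
Sub-indices: SO₂→35, CO→138, PM2.5→270, O₃→386, PM10→79. Ranked high→low: 386, 270, 138, 79, 35. Second-highest sub-index = 270.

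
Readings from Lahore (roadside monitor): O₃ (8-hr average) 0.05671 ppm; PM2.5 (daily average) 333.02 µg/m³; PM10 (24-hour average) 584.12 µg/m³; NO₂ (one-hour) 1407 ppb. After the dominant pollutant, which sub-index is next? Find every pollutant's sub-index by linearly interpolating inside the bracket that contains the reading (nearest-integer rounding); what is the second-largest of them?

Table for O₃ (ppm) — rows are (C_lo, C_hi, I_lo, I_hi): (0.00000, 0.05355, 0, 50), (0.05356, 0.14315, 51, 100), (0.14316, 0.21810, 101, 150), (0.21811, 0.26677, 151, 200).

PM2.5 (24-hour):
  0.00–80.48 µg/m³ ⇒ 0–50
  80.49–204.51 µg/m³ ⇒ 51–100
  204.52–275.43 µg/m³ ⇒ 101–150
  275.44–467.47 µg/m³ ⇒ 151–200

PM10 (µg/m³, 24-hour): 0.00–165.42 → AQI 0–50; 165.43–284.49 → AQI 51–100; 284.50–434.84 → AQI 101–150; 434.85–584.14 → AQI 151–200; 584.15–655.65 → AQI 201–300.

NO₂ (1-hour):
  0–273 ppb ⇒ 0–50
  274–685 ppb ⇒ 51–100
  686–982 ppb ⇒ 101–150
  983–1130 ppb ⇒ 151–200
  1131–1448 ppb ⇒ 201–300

O₃ 0.05671: bracket 0.05356–0.14315 → index 51–100; slope 49/0.08959, offset 0.00315.
AQI = 51 + 49/0.08959·0.00315 ≈ 52.72 ⇒ 53.
PM2.5: 333.02 lies in 275.44–467.47, so I_lo=151, I_hi=200, C_lo=275.44, C_hi=467.47.
(200−151)/(467.47−275.44) × (333.02−275.44) + 151 = 49/192.03 × 57.58 + 151 ≈ 165.69 → 166.
PM10: 584.12 ∈ [434.85, 584.14] ↔ index [151, 200].
151 + (584.12−434.85)·(200−151)/(584.14−434.85) = 151 + 149.27·49/149.29 ≈ 199.99, so AQI = 200.
NO₂: 1407 ∈ [1131, 1448] ↔ index [201, 300].
201 + (1407−1131)·(300−201)/(1448−1131) = 201 + 276·99/317 ≈ 287.20, so AQI = 287.
Sub-indices: O₃→53, PM2.5→166, PM10→200, NO₂→287. Ranked high→low: 287, 200, 166, 53. Second-highest sub-index = 200.

200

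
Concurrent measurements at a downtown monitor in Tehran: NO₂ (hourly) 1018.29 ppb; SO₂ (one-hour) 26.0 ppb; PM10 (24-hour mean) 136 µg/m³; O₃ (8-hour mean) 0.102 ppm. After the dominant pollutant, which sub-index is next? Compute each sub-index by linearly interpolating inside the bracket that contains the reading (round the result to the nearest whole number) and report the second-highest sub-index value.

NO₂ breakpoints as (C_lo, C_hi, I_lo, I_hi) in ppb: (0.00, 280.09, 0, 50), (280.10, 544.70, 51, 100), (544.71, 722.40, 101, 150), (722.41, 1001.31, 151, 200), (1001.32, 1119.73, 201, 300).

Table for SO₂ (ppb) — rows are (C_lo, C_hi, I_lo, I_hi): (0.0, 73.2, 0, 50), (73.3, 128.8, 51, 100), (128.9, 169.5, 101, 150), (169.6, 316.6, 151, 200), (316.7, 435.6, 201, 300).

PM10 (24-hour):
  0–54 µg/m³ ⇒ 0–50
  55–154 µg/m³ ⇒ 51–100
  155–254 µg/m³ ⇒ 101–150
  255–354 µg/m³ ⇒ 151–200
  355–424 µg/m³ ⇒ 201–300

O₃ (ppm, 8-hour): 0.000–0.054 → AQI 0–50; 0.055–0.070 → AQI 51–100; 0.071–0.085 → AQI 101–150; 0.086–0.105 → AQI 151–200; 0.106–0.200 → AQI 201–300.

NO₂ 1018.29: bracket 1001.32–1119.73 → index 201–300; slope 99/118.41, offset 16.97.
AQI = 201 + 99/118.41·16.97 ≈ 215.19 ⇒ 215.
SO₂: row 0.0–73.2 (AQI 0–50). (50−0)·(26.0−0.0)/(73.2−0.0) + 0 = 50·26.0/73.2 + 0 ≈ 17.76 → 18.
PM10: row 55–154 (AQI 51–100). (100−51)·(136−55)/(154−55) + 51 = 49·81/99 + 51 ≈ 91.09 → 91.
O₃ 0.102: bracket 0.086–0.105 → index 151–200; slope 49/0.019, offset 0.016.
AQI = 151 + 49/0.019·0.016 ≈ 192.26 ⇒ 192.
Sub-indices: NO₂→215, SO₂→18, PM10→91, O₃→192. Ranked high→low: 215, 192, 91, 18. Second-highest sub-index = 192.

192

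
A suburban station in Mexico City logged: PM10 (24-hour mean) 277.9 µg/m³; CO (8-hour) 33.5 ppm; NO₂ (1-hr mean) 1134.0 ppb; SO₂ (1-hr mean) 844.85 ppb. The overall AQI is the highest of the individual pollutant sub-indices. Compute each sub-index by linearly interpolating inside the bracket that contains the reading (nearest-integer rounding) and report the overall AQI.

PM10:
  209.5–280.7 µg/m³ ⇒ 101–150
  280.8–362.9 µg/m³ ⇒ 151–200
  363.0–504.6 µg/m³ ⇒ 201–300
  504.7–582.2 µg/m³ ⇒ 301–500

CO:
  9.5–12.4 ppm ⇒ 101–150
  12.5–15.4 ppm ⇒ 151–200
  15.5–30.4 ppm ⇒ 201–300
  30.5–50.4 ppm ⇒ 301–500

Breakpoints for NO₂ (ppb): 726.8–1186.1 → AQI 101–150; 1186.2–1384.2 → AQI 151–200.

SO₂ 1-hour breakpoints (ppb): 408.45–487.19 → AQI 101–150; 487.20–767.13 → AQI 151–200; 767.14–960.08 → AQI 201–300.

331

PM10: 277.9 lies in 209.5–280.7, so I_lo=101, I_hi=150, C_lo=209.5, C_hi=280.7.
(150−101)/(280.7−209.5) × (277.9−209.5) + 101 = 49/71.2 × 68.4 + 101 ≈ 148.07 → 148.
CO: row 30.5–50.4 (AQI 301–500). (500−301)·(33.5−30.5)/(50.4−30.5) + 301 = 199·3.0/19.9 + 301 ≈ 331.00 → 331.
NO₂: 1134.0 lies in 726.8–1186.1, so I_lo=101, I_hi=150, C_lo=726.8, C_hi=1186.1.
(150−101)/(1186.1−726.8) × (1134.0−726.8) + 101 = 49/459.3 × 407.2 + 101 ≈ 144.44 → 144.
SO₂ 844.85: bracket 767.14–960.08 → index 201–300; slope 99/192.94, offset 77.71.
AQI = 201 + 99/192.94·77.71 ≈ 240.87 ⇒ 241.
Sub-indices: PM10→148, CO→331, NO₂→144, SO₂→241. Overall AQI = max = 331; dominant pollutant is CO.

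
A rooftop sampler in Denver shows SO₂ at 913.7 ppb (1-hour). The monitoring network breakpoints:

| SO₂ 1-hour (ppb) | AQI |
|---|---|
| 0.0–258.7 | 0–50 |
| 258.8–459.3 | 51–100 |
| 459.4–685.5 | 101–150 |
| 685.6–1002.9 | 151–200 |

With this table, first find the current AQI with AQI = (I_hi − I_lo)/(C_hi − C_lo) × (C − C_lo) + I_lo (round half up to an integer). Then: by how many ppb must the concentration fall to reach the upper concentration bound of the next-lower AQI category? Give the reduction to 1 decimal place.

SO₂: row 685.6–1002.9 (AQI 151–200). (200−151)·(913.7−685.6)/(1002.9−685.6) + 151 = 49·228.1/317.3 + 151 ≈ 186.23 → 186.
Current AQI 186 is in the Unhealthy range (151–200). The next-lower category tops out at AQI 150, whose upper concentration bound is 685.5 ppb.
Reduction needed = 913.7 − 685.5 = 228.2 ppb.

228.2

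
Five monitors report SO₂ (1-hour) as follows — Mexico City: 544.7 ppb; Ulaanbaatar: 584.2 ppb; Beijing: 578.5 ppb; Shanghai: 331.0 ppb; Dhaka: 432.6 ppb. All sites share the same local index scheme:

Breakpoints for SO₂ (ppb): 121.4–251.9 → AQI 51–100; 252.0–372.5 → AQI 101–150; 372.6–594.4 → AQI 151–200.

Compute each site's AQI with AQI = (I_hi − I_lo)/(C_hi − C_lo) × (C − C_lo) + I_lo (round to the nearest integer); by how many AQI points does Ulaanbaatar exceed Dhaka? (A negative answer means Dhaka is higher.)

34

Mexico City: 544.7 ∈ [372.6, 594.4] ↔ index [151, 200].
151 + (544.7−372.6)·(200−151)/(594.4−372.6) = 151 + 172.1·49/221.8 ≈ 189.02, so AQI = 189.
Ulaanbaatar: row 372.6–594.4 (AQI 151–200). (200−151)·(584.2−372.6)/(594.4−372.6) + 151 = 49·211.6/221.8 + 151 ≈ 197.75 → 198.
Beijing 578.5: bracket 372.6–594.4 → index 151–200; slope 49/221.8, offset 205.9.
AQI = 151 + 49/221.8·205.9 ≈ 196.49 ⇒ 196.
Shanghai: row 252.0–372.5 (AQI 101–150). (150−101)·(331.0−252.0)/(372.5−252.0) + 101 = 49·79.0/120.5 + 101 ≈ 133.12 → 133.
Dhaka 432.6: bracket 372.6–594.4 → index 151–200; slope 49/221.8, offset 60.0.
AQI = 151 + 49/221.8·60.0 ≈ 164.26 ⇒ 164.
AQIs: Mexico City=189, Ulaanbaatar=198, Beijing=196, Shanghai=133, Dhaka=164. Ulaanbaatar (198) − Dhaka (164) = 34.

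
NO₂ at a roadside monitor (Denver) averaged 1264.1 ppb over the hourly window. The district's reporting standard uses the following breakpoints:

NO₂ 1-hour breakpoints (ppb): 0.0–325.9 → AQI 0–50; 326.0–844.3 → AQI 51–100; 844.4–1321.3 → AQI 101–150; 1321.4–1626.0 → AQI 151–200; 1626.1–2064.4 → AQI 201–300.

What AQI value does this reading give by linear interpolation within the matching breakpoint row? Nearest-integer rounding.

NO₂: 1264.1 lies in 844.4–1321.3, so I_lo=101, I_hi=150, C_lo=844.4, C_hi=1321.3.
(150−101)/(1321.3−844.4) × (1264.1−844.4) + 101 = 49/476.9 × 419.7 + 101 ≈ 144.12 → 144.

144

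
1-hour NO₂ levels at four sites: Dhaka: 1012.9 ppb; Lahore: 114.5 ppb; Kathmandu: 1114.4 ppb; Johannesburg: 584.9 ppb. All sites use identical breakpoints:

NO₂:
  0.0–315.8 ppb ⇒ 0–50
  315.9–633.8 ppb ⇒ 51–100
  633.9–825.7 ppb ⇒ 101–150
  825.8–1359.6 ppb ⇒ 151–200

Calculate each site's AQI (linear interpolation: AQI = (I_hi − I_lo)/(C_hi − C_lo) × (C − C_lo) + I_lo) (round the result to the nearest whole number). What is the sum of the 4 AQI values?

Dhaka: row 825.8–1359.6 (AQI 151–200). (200−151)·(1012.9−825.8)/(1359.6−825.8) + 151 = 49·187.1/533.8 + 151 ≈ 168.17 → 168.
Lahore: row 0.0–315.8 (AQI 0–50). (50−0)·(114.5−0.0)/(315.8−0.0) + 0 = 50·114.5/315.8 + 0 ≈ 18.13 → 18.
Kathmandu: row 825.8–1359.6 (AQI 151–200). (200−151)·(1114.4−825.8)/(1359.6−825.8) + 151 = 49·288.6/533.8 + 151 ≈ 177.49 → 177.
Johannesburg 584.9: bracket 315.9–633.8 → index 51–100; slope 49/317.9, offset 269.0.
AQI = 51 + 49/317.9·269.0 ≈ 92.46 ⇒ 92.
AQIs: Dhaka=168, Lahore=18, Kathmandu=177, Johannesburg=92. Sum = 168 + 18 + 177 + 92 = 455.

455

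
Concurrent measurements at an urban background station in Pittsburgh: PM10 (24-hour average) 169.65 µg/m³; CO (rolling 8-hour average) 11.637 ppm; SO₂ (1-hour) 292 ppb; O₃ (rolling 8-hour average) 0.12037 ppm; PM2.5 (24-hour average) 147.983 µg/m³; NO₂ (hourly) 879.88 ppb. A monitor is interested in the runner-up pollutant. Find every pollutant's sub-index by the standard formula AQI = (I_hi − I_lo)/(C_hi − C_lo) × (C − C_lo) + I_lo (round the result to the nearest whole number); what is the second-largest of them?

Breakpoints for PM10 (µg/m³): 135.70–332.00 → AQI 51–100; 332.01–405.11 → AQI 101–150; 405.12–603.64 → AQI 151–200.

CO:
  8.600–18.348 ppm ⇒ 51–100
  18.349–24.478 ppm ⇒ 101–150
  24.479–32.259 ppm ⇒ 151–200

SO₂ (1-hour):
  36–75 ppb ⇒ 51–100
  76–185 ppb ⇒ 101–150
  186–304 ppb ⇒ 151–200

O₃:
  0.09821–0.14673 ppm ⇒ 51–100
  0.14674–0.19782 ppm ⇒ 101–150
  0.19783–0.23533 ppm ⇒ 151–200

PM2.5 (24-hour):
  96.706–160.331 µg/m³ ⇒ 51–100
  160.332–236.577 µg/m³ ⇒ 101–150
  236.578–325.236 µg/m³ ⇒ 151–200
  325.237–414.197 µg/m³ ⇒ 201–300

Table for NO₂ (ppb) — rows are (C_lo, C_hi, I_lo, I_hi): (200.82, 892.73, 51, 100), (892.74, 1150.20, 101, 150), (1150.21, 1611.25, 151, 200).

99

PM10 169.65: bracket 135.70–332.00 → index 51–100; slope 49/196.30, offset 33.95.
AQI = 51 + 49/196.30·33.95 ≈ 59.47 ⇒ 59.
CO: row 8.600–18.348 (AQI 51–100). (100−51)·(11.637−8.600)/(18.348−8.600) + 51 = 49·3.037/9.748 + 51 ≈ 66.27 → 66.
SO₂: row 186–304 (AQI 151–200). (200−151)·(292−186)/(304−186) + 151 = 49·106/118 + 151 ≈ 195.02 → 195.
O₃ 0.12037: bracket 0.09821–0.14673 → index 51–100; slope 49/0.04852, offset 0.02216.
AQI = 51 + 49/0.04852·0.02216 ≈ 73.38 ⇒ 73.
PM2.5: row 96.706–160.331 (AQI 51–100). (100−51)·(147.983−96.706)/(160.331−96.706) + 51 = 49·51.277/63.625 + 51 ≈ 90.49 → 90.
NO₂: row 200.82–892.73 (AQI 51–100). (100−51)·(879.88−200.82)/(892.73−200.82) + 51 = 49·679.06/691.91 + 51 ≈ 99.09 → 99.
Sub-indices: PM10→59, CO→66, SO₂→195, O₃→73, PM2.5→90, NO₂→99. Ranked high→low: 195, 99, 90, 73, 66, 59. Second-highest sub-index = 99.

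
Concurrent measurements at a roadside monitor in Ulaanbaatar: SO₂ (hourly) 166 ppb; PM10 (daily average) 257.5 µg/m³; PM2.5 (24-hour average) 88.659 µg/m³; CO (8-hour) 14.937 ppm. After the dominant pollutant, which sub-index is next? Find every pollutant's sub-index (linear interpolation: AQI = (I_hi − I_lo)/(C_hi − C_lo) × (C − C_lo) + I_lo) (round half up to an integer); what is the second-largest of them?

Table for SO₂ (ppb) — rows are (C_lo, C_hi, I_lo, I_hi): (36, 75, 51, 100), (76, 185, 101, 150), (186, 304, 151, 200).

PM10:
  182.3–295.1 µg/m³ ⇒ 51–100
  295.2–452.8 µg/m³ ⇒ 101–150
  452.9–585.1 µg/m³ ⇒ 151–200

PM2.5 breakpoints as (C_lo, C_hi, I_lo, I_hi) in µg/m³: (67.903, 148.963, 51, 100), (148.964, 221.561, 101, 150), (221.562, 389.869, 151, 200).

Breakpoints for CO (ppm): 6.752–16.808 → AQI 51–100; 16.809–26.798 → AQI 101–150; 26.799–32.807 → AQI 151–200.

91

SO₂: row 76–185 (AQI 101–150). (150−101)·(166−76)/(185−76) + 101 = 49·90/109 + 101 ≈ 141.46 → 141.
PM10: 257.5 lies in 182.3–295.1, so I_lo=51, I_hi=100, C_lo=182.3, C_hi=295.1.
(100−51)/(295.1−182.3) × (257.5−182.3) + 51 = 49/112.8 × 75.2 + 51 ≈ 83.67 → 84.
PM2.5: row 67.903–148.963 (AQI 51–100). (100−51)·(88.659−67.903)/(148.963−67.903) + 51 = 49·20.756/81.060 + 51 ≈ 63.55 → 64.
CO: 14.937 lies in 6.752–16.808, so I_lo=51, I_hi=100, C_lo=6.752, C_hi=16.808.
(100−51)/(16.808−6.752) × (14.937−6.752) + 51 = 49/10.056 × 8.185 + 51 ≈ 90.88 → 91.
Sub-indices: SO₂→141, PM10→84, PM2.5→64, CO→91. Ranked high→low: 141, 91, 84, 64. Second-highest sub-index = 91.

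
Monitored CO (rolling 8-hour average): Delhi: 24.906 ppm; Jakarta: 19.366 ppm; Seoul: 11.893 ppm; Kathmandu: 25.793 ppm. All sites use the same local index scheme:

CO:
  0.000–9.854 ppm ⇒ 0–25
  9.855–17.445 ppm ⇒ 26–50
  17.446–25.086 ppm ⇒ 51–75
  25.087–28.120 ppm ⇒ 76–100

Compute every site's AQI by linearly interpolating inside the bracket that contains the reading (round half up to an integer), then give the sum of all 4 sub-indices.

Delhi: 24.906 lies in 17.446–25.086, so I_lo=51, I_hi=75, C_lo=17.446, C_hi=25.086.
(75−51)/(25.086−17.446) × (24.906−17.446) + 51 = 24/7.640 × 7.460 + 51 ≈ 74.43 → 74.
Jakarta: 19.366 lies in 17.446–25.086, so I_lo=51, I_hi=75, C_lo=17.446, C_hi=25.086.
(75−51)/(25.086−17.446) × (19.366−17.446) + 51 = 24/7.640 × 1.920 + 51 ≈ 57.03 → 57.
Seoul: 11.893 lies in 9.855–17.445, so I_lo=26, I_hi=50, C_lo=9.855, C_hi=17.445.
(50−26)/(17.445−9.855) × (11.893−9.855) + 26 = 24/7.590 × 2.038 + 26 ≈ 32.44 → 32.
Kathmandu: row 25.087–28.120 (AQI 76–100). (100−76)·(25.793−25.087)/(28.120−25.087) + 76 = 24·0.706/3.033 + 76 ≈ 81.59 → 82.
AQIs: Delhi=74, Jakarta=57, Seoul=32, Kathmandu=82. Sum = 74 + 57 + 32 + 82 = 245.

245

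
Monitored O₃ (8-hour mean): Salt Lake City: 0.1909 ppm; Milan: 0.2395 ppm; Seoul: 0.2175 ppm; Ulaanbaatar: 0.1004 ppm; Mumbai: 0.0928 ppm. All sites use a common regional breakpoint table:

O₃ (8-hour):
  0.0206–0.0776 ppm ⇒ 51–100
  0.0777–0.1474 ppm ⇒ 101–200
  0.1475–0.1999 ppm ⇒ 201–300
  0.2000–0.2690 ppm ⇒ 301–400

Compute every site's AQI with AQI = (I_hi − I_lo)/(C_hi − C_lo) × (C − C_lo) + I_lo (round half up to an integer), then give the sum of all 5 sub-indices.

1222

Salt Lake City: 0.1909 ∈ [0.1475, 0.1999] ↔ index [201, 300].
201 + (0.1909−0.1475)·(300−201)/(0.1999−0.1475) = 201 + 0.0434·99/0.0524 ≈ 283.00, so AQI = 283.
Milan 0.2395: bracket 0.2000–0.2690 → index 301–400; slope 99/0.0690, offset 0.0395.
AQI = 301 + 99/0.0690·0.0395 ≈ 357.67 ⇒ 358.
Seoul: row 0.2000–0.2690 (AQI 301–400). (400−301)·(0.2175−0.2000)/(0.2690−0.2000) + 301 = 99·0.0175/0.0690 + 301 ≈ 326.11 → 326.
Ulaanbaatar 0.1004: bracket 0.0777–0.1474 → index 101–200; slope 99/0.0697, offset 0.0227.
AQI = 101 + 99/0.0697·0.0227 ≈ 133.24 ⇒ 133.
Mumbai: 0.0928 lies in 0.0777–0.1474, so I_lo=101, I_hi=200, C_lo=0.0777, C_hi=0.1474.
(200−101)/(0.1474−0.0777) × (0.0928−0.0777) + 101 = 99/0.0697 × 0.0151 + 101 ≈ 122.45 → 122.
AQIs: Salt Lake City=283, Milan=358, Seoul=326, Ulaanbaatar=133, Mumbai=122. Sum = 283 + 358 + 326 + 133 + 122 = 1222.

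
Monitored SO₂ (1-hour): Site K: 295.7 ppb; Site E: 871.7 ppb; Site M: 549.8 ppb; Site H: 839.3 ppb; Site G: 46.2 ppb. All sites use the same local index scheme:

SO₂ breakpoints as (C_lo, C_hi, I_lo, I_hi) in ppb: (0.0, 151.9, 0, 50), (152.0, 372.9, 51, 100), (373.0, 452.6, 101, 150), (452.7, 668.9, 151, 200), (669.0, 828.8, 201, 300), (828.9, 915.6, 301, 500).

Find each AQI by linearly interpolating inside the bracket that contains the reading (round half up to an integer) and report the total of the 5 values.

Site K: 295.7 ∈ [152.0, 372.9] ↔ index [51, 100].
51 + (295.7−152.0)·(100−51)/(372.9−152.0) = 51 + 143.7·49/220.9 ≈ 82.88, so AQI = 83.
Site E 871.7: bracket 828.9–915.6 → index 301–500; slope 199/86.7, offset 42.8.
AQI = 301 + 199/86.7·42.8 ≈ 399.24 ⇒ 399.
Site M: 549.8 ∈ [452.7, 668.9] ↔ index [151, 200].
151 + (549.8−452.7)·(200−151)/(668.9−452.7) = 151 + 97.1·49/216.2 ≈ 173.01, so AQI = 173.
Site H 839.3: bracket 828.9–915.6 → index 301–500; slope 199/86.7, offset 10.4.
AQI = 301 + 199/86.7·10.4 ≈ 324.87 ⇒ 325.
Site G 46.2: bracket 0.0–151.9 → index 0–50; slope 50/151.9, offset 46.2.
AQI = 0 + 50/151.9·46.2 ≈ 15.21 ⇒ 15.
AQIs: Site K=83, Site E=399, Site M=173, Site H=325, Site G=15. Sum = 83 + 399 + 173 + 325 + 15 = 995.

995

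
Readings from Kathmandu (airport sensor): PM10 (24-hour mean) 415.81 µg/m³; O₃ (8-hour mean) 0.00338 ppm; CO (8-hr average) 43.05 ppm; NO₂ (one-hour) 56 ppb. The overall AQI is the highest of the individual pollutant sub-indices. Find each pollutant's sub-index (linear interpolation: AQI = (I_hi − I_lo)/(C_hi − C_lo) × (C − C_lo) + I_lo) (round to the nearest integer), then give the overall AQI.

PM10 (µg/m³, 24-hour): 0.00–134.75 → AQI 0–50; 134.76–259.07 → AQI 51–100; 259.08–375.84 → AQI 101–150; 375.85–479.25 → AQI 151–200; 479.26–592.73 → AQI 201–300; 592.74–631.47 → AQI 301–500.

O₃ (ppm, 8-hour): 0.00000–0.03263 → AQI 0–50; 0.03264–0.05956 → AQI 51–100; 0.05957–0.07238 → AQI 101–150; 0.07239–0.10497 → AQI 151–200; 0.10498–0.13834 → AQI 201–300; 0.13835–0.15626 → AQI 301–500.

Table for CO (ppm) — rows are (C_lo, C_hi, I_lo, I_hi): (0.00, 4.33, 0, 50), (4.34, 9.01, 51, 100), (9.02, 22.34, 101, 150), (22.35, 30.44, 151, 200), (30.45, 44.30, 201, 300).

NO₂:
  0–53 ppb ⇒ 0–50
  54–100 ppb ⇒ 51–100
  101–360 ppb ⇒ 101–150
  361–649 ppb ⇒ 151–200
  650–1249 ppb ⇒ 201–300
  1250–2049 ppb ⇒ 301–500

291

PM10 415.81: bracket 375.85–479.25 → index 151–200; slope 49/103.40, offset 39.96.
AQI = 151 + 49/103.40·39.96 ≈ 169.94 ⇒ 170.
O₃ 0.00338: bracket 0.00000–0.03263 → index 0–50; slope 50/0.03263, offset 0.00338.
AQI = 0 + 50/0.03263·0.00338 ≈ 5.18 ⇒ 5.
CO: row 30.45–44.30 (AQI 201–300). (300−201)·(43.05−30.45)/(44.30−30.45) + 201 = 99·12.60/13.85 + 201 ≈ 291.06 → 291.
NO₂: 56 ∈ [54, 100] ↔ index [51, 100].
51 + (56−54)·(100−51)/(100−54) = 51 + 2·49/46 ≈ 53.13, so AQI = 53.
Sub-indices: PM10→170, O₃→5, CO→291, NO₂→53. Overall AQI = max = 291; dominant pollutant is CO.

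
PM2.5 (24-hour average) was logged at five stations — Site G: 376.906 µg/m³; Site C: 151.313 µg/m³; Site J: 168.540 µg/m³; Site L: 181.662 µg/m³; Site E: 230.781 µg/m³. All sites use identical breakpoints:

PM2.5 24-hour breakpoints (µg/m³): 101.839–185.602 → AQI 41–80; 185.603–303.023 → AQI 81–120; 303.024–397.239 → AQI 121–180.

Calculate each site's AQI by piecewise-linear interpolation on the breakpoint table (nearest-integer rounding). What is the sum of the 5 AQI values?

477

Site G: 376.906 ∈ [303.024, 397.239] ↔ index [121, 180].
121 + (376.906−303.024)·(180−121)/(397.239−303.024) = 121 + 73.882·59/94.215 ≈ 167.27, so AQI = 167.
Site C: 151.313 lies in 101.839–185.602, so I_lo=41, I_hi=80, C_lo=101.839, C_hi=185.602.
(80−41)/(185.602−101.839) × (151.313−101.839) + 41 = 39/83.763 × 49.474 + 41 ≈ 64.04 → 64.
Site J 168.540: bracket 101.839–185.602 → index 41–80; slope 39/83.763, offset 66.701.
AQI = 41 + 39/83.763·66.701 ≈ 72.06 ⇒ 72.
Site L: 181.662 lies in 101.839–185.602, so I_lo=41, I_hi=80, C_lo=101.839, C_hi=185.602.
(80−41)/(185.602−101.839) × (181.662−101.839) + 41 = 39/83.763 × 79.823 + 41 ≈ 78.17 → 78.
Site E: 230.781 lies in 185.603–303.023, so I_lo=81, I_hi=120, C_lo=185.603, C_hi=303.023.
(120−81)/(303.023−185.603) × (230.781−185.603) + 81 = 39/117.420 × 45.178 + 81 ≈ 96.01 → 96.
AQIs: Site G=167, Site C=64, Site J=72, Site L=78, Site E=96. Sum = 167 + 64 + 72 + 78 + 96 = 477.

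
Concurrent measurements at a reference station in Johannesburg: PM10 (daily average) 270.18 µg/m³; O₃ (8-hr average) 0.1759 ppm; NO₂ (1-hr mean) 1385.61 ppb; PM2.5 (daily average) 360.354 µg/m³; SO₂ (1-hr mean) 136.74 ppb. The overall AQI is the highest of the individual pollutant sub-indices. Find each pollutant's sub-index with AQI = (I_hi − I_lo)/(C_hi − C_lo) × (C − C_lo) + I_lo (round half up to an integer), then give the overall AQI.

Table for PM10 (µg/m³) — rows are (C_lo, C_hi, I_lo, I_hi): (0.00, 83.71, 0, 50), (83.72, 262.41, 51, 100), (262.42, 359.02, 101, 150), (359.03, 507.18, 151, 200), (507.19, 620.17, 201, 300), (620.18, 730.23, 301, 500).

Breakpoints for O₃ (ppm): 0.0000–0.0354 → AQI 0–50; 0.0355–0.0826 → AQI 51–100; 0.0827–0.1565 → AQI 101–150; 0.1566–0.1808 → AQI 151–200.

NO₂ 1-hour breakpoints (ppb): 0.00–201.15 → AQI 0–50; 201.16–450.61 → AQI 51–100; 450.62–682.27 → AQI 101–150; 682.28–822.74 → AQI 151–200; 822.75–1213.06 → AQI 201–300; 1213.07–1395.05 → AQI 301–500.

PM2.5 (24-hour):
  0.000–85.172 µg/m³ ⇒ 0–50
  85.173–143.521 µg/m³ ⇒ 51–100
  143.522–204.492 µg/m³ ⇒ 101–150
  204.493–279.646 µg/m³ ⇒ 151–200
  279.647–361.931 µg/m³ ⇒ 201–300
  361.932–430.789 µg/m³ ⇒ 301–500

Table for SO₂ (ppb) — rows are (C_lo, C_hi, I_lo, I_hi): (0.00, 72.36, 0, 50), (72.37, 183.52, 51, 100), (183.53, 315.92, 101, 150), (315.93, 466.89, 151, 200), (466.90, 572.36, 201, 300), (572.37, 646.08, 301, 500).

PM10: 270.18 lies in 262.42–359.02, so I_lo=101, I_hi=150, C_lo=262.42, C_hi=359.02.
(150−101)/(359.02−262.42) × (270.18−262.42) + 101 = 49/96.60 × 7.76 + 101 ≈ 104.94 → 105.
O₃: 0.1759 ∈ [0.1566, 0.1808] ↔ index [151, 200].
151 + (0.1759−0.1566)·(200−151)/(0.1808−0.1566) = 151 + 0.0193·49/0.0242 ≈ 190.08, so AQI = 190.
NO₂: 1385.61 ∈ [1213.07, 1395.05] ↔ index [301, 500].
301 + (1385.61−1213.07)·(500−301)/(1395.05−1213.07) = 301 + 172.54·199/181.98 ≈ 489.68, so AQI = 490.
PM2.5: row 279.647–361.931 (AQI 201–300). (300−201)·(360.354−279.647)/(361.931−279.647) + 201 = 99·80.707/82.284 + 201 ≈ 298.10 → 298.
SO₂: row 72.37–183.52 (AQI 51–100). (100−51)·(136.74−72.37)/(183.52−72.37) + 51 = 49·64.37/111.15 + 51 ≈ 79.38 → 79.
Sub-indices: PM10→105, O₃→190, NO₂→490, PM2.5→298, SO₂→79. Overall AQI = max = 490; dominant pollutant is NO₂.
AQI 490: Hazardous.

490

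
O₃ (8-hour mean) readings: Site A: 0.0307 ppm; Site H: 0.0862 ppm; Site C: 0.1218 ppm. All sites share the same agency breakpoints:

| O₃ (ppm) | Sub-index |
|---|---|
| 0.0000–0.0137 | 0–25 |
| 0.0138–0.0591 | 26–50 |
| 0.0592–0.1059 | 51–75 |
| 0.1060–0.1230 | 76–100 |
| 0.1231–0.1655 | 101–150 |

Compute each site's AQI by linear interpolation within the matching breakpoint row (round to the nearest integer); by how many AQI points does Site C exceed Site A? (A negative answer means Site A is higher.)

63

Site A: 0.0307 lies in 0.0138–0.0591, so I_lo=26, I_hi=50, C_lo=0.0138, C_hi=0.0591.
(50−26)/(0.0591−0.0138) × (0.0307−0.0138) + 26 = 24/0.0453 × 0.0169 + 26 ≈ 34.95 → 35.
Site H 0.0862: bracket 0.0592–0.1059 → index 51–75; slope 24/0.0467, offset 0.0270.
AQI = 51 + 24/0.0467·0.0270 ≈ 64.88 ⇒ 65.
Site C 0.1218: bracket 0.1060–0.1230 → index 76–100; slope 24/0.0170, offset 0.0158.
AQI = 76 + 24/0.0170·0.0158 ≈ 98.31 ⇒ 98.
AQIs: Site A=35, Site H=65, Site C=98. Site C (98) − Site A (35) = 63.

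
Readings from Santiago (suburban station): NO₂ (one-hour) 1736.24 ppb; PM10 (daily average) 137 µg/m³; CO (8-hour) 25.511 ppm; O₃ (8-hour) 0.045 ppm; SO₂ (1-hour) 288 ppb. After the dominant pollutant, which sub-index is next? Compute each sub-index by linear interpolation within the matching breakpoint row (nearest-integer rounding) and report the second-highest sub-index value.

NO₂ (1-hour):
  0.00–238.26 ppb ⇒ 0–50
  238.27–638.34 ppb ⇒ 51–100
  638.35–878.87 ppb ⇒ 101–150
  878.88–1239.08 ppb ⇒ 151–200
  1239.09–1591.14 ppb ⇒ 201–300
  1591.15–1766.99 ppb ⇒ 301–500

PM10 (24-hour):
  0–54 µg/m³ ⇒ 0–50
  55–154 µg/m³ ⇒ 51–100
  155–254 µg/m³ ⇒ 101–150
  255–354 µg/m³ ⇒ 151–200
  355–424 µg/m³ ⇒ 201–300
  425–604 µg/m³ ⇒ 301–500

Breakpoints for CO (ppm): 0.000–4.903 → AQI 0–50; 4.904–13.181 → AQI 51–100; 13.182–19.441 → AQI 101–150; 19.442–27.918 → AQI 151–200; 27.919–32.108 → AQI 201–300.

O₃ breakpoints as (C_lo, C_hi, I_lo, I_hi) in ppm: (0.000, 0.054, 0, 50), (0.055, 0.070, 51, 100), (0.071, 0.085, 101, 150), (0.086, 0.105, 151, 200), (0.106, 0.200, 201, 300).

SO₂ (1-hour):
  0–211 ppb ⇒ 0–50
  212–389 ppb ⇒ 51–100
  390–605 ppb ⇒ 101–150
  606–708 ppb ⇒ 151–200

NO₂: row 1591.15–1766.99 (AQI 301–500). (500−301)·(1736.24−1591.15)/(1766.99−1591.15) + 301 = 199·145.09/175.84 + 301 ≈ 465.20 → 465.
PM10: row 55–154 (AQI 51–100). (100−51)·(137−55)/(154−55) + 51 = 49·82/99 + 51 ≈ 91.59 → 92.
CO: 25.511 lies in 19.442–27.918, so I_lo=151, I_hi=200, C_lo=19.442, C_hi=27.918.
(200−151)/(27.918−19.442) × (25.511−19.442) + 151 = 49/8.476 × 6.069 + 151 ≈ 186.09 → 186.
O₃: row 0.000–0.054 (AQI 0–50). (50−0)·(0.045−0.000)/(0.054−0.000) + 0 = 50·0.045/0.054 + 0 ≈ 41.67 → 42.
SO₂ 288: bracket 212–389 → index 51–100; slope 49/177, offset 76.
AQI = 51 + 49/177·76 ≈ 72.04 ⇒ 72.
Sub-indices: NO₂→465, PM10→92, CO→186, O₃→42, SO₂→72. Ranked high→low: 465, 186, 92, 72, 42. Second-highest sub-index = 186.

186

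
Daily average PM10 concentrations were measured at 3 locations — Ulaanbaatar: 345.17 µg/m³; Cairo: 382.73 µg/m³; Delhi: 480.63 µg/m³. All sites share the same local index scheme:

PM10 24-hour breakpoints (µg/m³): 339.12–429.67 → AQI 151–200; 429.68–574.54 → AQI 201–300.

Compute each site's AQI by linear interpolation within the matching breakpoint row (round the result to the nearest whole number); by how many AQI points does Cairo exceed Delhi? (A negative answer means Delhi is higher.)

-61

Ulaanbaatar: row 339.12–429.67 (AQI 151–200). (200−151)·(345.17−339.12)/(429.67−339.12) + 151 = 49·6.05/90.55 + 151 ≈ 154.27 → 154.
Cairo: row 339.12–429.67 (AQI 151–200). (200−151)·(382.73−339.12)/(429.67−339.12) + 151 = 49·43.61/90.55 + 151 ≈ 174.60 → 175.
Delhi 480.63: bracket 429.68–574.54 → index 201–300; slope 99/144.86, offset 50.95.
AQI = 201 + 99/144.86·50.95 ≈ 235.82 ⇒ 236.
AQIs: Ulaanbaatar=154, Cairo=175, Delhi=236. Cairo (175) − Delhi (236) = -61.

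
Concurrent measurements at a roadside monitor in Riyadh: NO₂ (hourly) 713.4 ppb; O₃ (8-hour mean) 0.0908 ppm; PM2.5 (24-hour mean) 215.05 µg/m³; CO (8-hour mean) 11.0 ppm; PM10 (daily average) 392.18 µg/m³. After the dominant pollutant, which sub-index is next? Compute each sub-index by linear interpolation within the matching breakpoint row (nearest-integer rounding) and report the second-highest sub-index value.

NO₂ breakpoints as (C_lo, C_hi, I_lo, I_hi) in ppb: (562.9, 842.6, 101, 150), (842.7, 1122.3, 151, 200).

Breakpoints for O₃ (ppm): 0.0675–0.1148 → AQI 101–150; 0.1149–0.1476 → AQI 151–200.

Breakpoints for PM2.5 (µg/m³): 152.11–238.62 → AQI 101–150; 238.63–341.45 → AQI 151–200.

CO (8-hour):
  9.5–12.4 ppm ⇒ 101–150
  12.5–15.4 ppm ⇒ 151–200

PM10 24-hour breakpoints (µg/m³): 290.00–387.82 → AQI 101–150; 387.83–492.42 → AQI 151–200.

137

NO₂: 713.4 lies in 562.9–842.6, so I_lo=101, I_hi=150, C_lo=562.9, C_hi=842.6.
(150−101)/(842.6−562.9) × (713.4−562.9) + 101 = 49/279.7 × 150.5 + 101 ≈ 127.37 → 127.
O₃: row 0.0675–0.1148 (AQI 101–150). (150−101)·(0.0908−0.0675)/(0.1148−0.0675) + 101 = 49·0.0233/0.0473 + 101 ≈ 125.14 → 125.
PM2.5: 215.05 ∈ [152.11, 238.62] ↔ index [101, 150].
101 + (215.05−152.11)·(150−101)/(238.62−152.11) = 101 + 62.94·49/86.51 ≈ 136.65, so AQI = 137.
CO: 11.0 ∈ [9.5, 12.4] ↔ index [101, 150].
101 + (11.0−9.5)·(150−101)/(12.4−9.5) = 101 + 1.5·49/2.9 ≈ 126.34, so AQI = 126.
PM10: 392.18 ∈ [387.83, 492.42] ↔ index [151, 200].
151 + (392.18−387.83)·(200−151)/(492.42−387.83) = 151 + 4.35·49/104.59 ≈ 153.04, so AQI = 153.
Sub-indices: NO₂→127, O₃→125, PM2.5→137, CO→126, PM10→153. Ranked high→low: 153, 137, 127, 126, 125. Second-highest sub-index = 137.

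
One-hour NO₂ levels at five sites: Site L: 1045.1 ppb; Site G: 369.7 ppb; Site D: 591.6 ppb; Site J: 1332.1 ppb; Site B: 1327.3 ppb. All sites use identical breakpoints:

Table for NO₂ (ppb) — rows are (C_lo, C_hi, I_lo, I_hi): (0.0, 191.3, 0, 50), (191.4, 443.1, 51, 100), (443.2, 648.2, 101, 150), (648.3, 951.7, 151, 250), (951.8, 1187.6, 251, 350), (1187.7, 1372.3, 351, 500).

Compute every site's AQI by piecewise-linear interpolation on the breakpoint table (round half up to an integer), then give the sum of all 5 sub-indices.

Site L: 1045.1 lies in 951.8–1187.6, so I_lo=251, I_hi=350, C_lo=951.8, C_hi=1187.6.
(350−251)/(1187.6−951.8) × (1045.1−951.8) + 251 = 99/235.8 × 93.3 + 251 ≈ 290.17 → 290.
Site G: 369.7 lies in 191.4–443.1, so I_lo=51, I_hi=100, C_lo=191.4, C_hi=443.1.
(100−51)/(443.1−191.4) × (369.7−191.4) + 51 = 49/251.7 × 178.3 + 51 ≈ 85.71 → 86.
Site D: 591.6 lies in 443.2–648.2, so I_lo=101, I_hi=150, C_lo=443.2, C_hi=648.2.
(150−101)/(648.2−443.2) × (591.6−443.2) + 101 = 49/205.0 × 148.4 + 101 ≈ 136.47 → 136.
Site J: 1332.1 lies in 1187.7–1372.3, so I_lo=351, I_hi=500, C_lo=1187.7, C_hi=1372.3.
(500−351)/(1372.3−1187.7) × (1332.1−1187.7) + 351 = 149/184.6 × 144.4 + 351 ≈ 467.55 → 468.
Site B: 1327.3 lies in 1187.7–1372.3, so I_lo=351, I_hi=500, C_lo=1187.7, C_hi=1372.3.
(500−351)/(1372.3−1187.7) × (1327.3−1187.7) + 351 = 149/184.6 × 139.6 + 351 ≈ 463.68 → 464.
AQIs: Site L=290, Site G=86, Site D=136, Site J=468, Site B=464. Sum = 290 + 86 + 136 + 468 + 464 = 1444.

1444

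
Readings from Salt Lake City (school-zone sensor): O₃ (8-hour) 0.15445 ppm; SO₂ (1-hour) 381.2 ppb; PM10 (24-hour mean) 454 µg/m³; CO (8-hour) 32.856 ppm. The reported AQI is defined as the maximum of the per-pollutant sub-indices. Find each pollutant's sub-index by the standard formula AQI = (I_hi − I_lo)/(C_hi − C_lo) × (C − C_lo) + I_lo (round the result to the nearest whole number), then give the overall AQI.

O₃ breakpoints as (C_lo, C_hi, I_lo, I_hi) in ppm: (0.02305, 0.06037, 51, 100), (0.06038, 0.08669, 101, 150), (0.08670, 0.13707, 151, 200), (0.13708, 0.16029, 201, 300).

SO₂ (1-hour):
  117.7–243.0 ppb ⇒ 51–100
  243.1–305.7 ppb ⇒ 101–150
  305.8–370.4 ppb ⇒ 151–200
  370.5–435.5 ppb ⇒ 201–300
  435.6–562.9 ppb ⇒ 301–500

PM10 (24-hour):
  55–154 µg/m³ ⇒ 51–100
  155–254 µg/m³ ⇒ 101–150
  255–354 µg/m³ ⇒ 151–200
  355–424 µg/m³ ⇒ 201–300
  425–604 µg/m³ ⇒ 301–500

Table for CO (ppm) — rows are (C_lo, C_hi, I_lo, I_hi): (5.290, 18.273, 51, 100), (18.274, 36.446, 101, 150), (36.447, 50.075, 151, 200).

O₃: 0.15445 ∈ [0.13708, 0.16029] ↔ index [201, 300].
201 + (0.15445−0.13708)·(300−201)/(0.16029−0.13708) = 201 + 0.01737·99/0.02321 ≈ 275.09, so AQI = 275.
SO₂: row 370.5–435.5 (AQI 201–300). (300−201)·(381.2−370.5)/(435.5−370.5) + 201 = 99·10.7/65.0 + 201 ≈ 217.30 → 217.
PM10: row 425–604 (AQI 301–500). (500−301)·(454−425)/(604−425) + 301 = 199·29/179 + 301 ≈ 333.24 → 333.
CO: row 18.274–36.446 (AQI 101–150). (150−101)·(32.856−18.274)/(36.446−18.274) + 101 = 49·14.582/18.172 + 101 ≈ 140.32 → 140.
Sub-indices: O₃→275, SO₂→217, PM10→333, CO→140. Overall AQI = max = 333; dominant pollutant is PM10.

333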